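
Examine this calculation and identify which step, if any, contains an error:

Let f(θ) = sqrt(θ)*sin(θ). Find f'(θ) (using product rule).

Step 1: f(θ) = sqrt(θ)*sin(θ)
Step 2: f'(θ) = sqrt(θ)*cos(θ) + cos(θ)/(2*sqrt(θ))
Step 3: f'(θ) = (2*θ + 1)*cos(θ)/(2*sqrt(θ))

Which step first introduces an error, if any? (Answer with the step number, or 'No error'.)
Step 2

Step 2 is incorrect due to a wrong trig function.
The step shows: sqrt(θ)*cos(θ) + cos(θ)/(2*sqrt(θ))
The correct value should be: sqrt(θ)*cos(θ) + sin(θ)/(2*sqrt(θ))

Explanation: sin(θ) was incorrectly written as cos(θ): the term sin(θ)/(2*sqrt(θ)) was incorrectly written as cos(θ)/(2*sqrt(θ))
The later steps are derived from this incorrect expression, so the error originates in Step 2.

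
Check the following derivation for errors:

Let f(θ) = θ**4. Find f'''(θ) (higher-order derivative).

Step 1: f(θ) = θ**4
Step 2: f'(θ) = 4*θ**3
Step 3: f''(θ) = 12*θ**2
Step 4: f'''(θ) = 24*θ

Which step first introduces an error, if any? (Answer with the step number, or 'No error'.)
No error

All steps in this derivation are correct.
The final answer f'''(θ) = 24*θ is valid.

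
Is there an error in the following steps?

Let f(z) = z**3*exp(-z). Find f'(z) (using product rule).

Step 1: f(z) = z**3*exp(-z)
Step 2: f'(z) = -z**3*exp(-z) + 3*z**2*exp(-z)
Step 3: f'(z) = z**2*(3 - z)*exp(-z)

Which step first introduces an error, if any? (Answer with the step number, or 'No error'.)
No error

All steps in this derivation are correct.
The final answer f'(z) = z**2*(3 - z)*exp(-z) is valid.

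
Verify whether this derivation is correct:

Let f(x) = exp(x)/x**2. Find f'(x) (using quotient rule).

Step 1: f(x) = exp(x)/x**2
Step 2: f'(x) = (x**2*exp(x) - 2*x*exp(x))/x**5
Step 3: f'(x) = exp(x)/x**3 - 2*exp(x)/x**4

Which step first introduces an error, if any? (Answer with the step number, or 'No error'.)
Step 2

Step 2 is incorrect due to a wrong exponent.
The step shows: (x**2*exp(x) - 2*x*exp(x))/x**5
The correct value should be: (x**2*exp(x) - 2*x*exp(x))/x**4

Explanation: The exponent -4 on x was incorrectly written as -5: the term (x**2*exp(x) - 2*x*exp(x))/x**4 was incorrectly written as (x**2*exp(x) - 2*x*exp(x))/x**5
The later steps are derived from this incorrect expression, so the error originates in Step 2.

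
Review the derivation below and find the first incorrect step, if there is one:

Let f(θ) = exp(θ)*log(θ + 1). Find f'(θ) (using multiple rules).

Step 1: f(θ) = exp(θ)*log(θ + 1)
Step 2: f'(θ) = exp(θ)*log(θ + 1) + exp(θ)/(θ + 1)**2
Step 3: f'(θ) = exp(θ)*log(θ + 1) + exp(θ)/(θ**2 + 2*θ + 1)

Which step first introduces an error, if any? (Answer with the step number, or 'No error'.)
Step 2

Step 2 is incorrect due to a wrong exponent.
The step shows: exp(θ)*log(θ + 1) + exp(θ)/(θ + 1)**2
The correct value should be: exp(θ)*log(θ + 1) + exp(θ)/(θ + 1)

Explanation: The exponent -1 on θ + 1 was incorrectly written as -2: the term exp(θ)/(θ + 1) was incorrectly written as exp(θ)/(θ + 1)**2
The later steps are derived from this incorrect expression, so the error originates in Step 2.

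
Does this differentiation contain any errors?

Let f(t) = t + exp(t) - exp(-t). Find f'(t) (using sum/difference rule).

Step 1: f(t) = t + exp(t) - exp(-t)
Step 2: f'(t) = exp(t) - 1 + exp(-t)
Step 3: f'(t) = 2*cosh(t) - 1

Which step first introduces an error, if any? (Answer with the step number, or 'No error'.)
Step 2

Step 2 is incorrect due to a sign flip.
The step shows: exp(t) - 1 + exp(-t)
The correct value should be: exp(t) + 1 + exp(-t)

Explanation: The sign of one term was flipped: the term 1 was incorrectly written as -1
The later steps are derived from this incorrect expression, so the error originates in Step 2.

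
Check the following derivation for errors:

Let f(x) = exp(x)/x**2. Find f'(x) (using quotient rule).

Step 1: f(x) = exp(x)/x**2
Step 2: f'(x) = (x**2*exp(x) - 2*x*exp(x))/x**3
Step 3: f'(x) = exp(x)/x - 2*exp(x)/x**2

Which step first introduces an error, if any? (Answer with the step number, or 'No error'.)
Step 2

Step 2 is incorrect due to a wrong exponent.
The step shows: (x**2*exp(x) - 2*x*exp(x))/x**3
The correct value should be: (x**2*exp(x) - 2*x*exp(x))/x**4

Explanation: The exponent -4 on x was incorrectly written as -3: the term (x**2*exp(x) - 2*x*exp(x))/x**4 was incorrectly written as (x**2*exp(x) - 2*x*exp(x))/x**3
The later steps are derived from this incorrect expression, so the error originates in Step 2.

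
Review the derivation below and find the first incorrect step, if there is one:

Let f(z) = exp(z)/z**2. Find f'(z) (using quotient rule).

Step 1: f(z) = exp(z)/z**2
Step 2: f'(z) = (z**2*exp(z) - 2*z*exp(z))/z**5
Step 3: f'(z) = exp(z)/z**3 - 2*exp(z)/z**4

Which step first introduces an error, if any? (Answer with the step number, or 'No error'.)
Step 2

Step 2 is incorrect due to a wrong exponent.
The step shows: (z**2*exp(z) - 2*z*exp(z))/z**5
The correct value should be: (z**2*exp(z) - 2*z*exp(z))/z**4

Explanation: The exponent -4 on z was incorrectly written as -5: the term (z**2*exp(z) - 2*z*exp(z))/z**4 was incorrectly written as (z**2*exp(z) - 2*z*exp(z))/z**5
The later steps are derived from this incorrect expression, so the error originates in Step 2.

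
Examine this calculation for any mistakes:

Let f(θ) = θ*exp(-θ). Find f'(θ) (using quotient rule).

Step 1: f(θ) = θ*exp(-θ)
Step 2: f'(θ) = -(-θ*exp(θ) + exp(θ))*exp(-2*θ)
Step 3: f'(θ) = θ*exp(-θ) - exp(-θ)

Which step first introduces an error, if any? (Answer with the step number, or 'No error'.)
Step 2

Step 2 is incorrect due to a sign flip.
The step shows: -(-θ*exp(θ) + exp(θ))*exp(-2*θ)
The correct value should be: (-θ*exp(θ) + exp(θ))*exp(-2*θ)

Explanation: The sign of the whole expression was flipped: the term (-θ*exp(θ) + exp(θ))*exp(-2*θ) was incorrectly written as -(-θ*exp(θ) + exp(θ))*exp(-2*θ)
The later steps are derived from this incorrect expression, so the error originates in Step 2.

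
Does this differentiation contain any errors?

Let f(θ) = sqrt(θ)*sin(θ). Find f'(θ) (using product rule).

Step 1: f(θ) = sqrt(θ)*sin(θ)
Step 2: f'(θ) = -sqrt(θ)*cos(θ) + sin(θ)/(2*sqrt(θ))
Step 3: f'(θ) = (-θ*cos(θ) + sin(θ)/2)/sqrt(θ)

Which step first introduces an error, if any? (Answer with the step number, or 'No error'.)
Step 2

Step 2 is incorrect due to a sign flip.
The step shows: -sqrt(θ)*cos(θ) + sin(θ)/(2*sqrt(θ))
The correct value should be: sqrt(θ)*cos(θ) + sin(θ)/(2*sqrt(θ))

Explanation: The sign of one term was flipped: the term sqrt(θ)*cos(θ) was incorrectly written as -sqrt(θ)*cos(θ)
The later steps are derived from this incorrect expression, so the error originates in Step 2.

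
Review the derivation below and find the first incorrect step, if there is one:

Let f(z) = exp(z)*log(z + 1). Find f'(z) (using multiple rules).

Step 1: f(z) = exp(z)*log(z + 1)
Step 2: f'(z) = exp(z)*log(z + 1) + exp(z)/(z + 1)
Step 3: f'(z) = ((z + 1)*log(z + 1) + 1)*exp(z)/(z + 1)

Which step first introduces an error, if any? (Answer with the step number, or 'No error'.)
No error

All steps in this derivation are correct.
The final answer f'(z) = ((z + 1)*log(z + 1) + 1)*exp(z)/(z + 1) is valid.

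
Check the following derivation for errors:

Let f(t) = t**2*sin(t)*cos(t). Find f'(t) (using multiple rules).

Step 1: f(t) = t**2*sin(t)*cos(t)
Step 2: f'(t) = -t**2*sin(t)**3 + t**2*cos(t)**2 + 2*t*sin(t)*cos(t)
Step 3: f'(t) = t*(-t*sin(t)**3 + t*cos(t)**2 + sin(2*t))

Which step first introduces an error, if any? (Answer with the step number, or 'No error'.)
Step 2

Step 2 is incorrect due to a wrong exponent.
The step shows: -t**2*sin(t)**3 + t**2*cos(t)**2 + 2*t*sin(t)*cos(t)
The correct value should be: -t**2*sin(t)**2 + t**2*cos(t)**2 + 2*t*sin(t)*cos(t)

Explanation: The exponent 2 on sin(t) was incorrectly written as 3: the term -t**2*sin(t)**2 was incorrectly written as -t**2*sin(t)**3
The later steps are derived from this incorrect expression, so the error originates in Step 2.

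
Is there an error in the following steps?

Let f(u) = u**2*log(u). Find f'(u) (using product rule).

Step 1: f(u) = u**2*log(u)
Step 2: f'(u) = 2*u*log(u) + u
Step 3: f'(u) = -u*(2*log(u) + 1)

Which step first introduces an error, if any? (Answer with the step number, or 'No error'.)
Step 3

Step 3 is incorrect due to a sign flip.
The step shows: -u*(2*log(u) + 1)
The correct value should be: u*(2*log(u) + 1)

Explanation: The sign of the whole expression was flipped: the term u*(2*log(u) + 1) was incorrectly written as -u*(2*log(u) + 1)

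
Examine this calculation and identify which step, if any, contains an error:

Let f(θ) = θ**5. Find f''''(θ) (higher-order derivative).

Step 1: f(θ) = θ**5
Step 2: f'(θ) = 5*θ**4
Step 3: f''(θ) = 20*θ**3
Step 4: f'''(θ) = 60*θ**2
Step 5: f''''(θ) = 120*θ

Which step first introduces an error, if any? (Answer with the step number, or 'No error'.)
No error

All steps in this derivation are correct.
The final answer f''''(θ) = 120*θ is valid.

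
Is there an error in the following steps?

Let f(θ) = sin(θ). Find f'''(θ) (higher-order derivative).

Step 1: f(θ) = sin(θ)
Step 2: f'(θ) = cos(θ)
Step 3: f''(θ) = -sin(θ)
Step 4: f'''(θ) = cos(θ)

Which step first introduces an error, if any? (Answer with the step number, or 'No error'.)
Step 4

Step 4 is incorrect due to a sign flip.
The step shows: cos(θ)
The correct value should be: -cos(θ)

Explanation: The sign of the whole expression was flipped: the term -cos(θ) was incorrectly written as cos(θ)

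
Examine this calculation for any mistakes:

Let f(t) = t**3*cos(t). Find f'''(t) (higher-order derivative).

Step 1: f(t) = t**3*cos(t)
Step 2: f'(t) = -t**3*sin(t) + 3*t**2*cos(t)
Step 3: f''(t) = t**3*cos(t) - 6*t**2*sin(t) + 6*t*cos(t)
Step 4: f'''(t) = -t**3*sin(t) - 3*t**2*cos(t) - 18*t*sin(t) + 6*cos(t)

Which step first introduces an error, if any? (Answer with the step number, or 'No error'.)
Step 3

Step 3 is incorrect due to a sign flip.
The step shows: t**3*cos(t) - 6*t**2*sin(t) + 6*t*cos(t)
The correct value should be: -t**3*cos(t) - 6*t**2*sin(t) + 6*t*cos(t)

Explanation: The sign of one term was flipped: the term -t**3*cos(t) was incorrectly written as t**3*cos(t)
The later steps are derived from this incorrect expression, so the error originates in Step 3.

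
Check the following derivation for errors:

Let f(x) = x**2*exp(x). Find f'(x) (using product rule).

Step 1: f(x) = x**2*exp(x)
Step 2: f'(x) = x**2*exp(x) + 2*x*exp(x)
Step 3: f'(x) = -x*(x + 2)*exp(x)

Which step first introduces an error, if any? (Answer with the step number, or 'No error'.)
Step 3

Step 3 is incorrect due to a sign flip.
The step shows: -x*(x + 2)*exp(x)
The correct value should be: x*(x + 2)*exp(x)

Explanation: The sign of the whole expression was flipped: the term x*(x + 2)*exp(x) was incorrectly written as -x*(x + 2)*exp(x)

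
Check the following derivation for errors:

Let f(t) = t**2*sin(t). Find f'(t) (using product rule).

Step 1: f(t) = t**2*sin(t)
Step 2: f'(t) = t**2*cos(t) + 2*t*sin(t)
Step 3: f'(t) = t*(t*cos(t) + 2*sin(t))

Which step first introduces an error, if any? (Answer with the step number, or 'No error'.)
No error

All steps in this derivation are correct.
The final answer f'(t) = t*(t*cos(t) + 2*sin(t)) is valid.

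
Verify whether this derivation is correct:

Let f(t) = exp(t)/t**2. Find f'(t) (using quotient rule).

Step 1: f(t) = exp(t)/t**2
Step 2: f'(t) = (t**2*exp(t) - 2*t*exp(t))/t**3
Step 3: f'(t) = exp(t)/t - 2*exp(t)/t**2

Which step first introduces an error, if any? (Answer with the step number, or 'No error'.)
Step 2

Step 2 is incorrect due to a wrong exponent.
The step shows: (t**2*exp(t) - 2*t*exp(t))/t**3
The correct value should be: (t**2*exp(t) - 2*t*exp(t))/t**4

Explanation: The exponent -4 on t was incorrectly written as -3: the term (t**2*exp(t) - 2*t*exp(t))/t**4 was incorrectly written as (t**2*exp(t) - 2*t*exp(t))/t**3
The later steps are derived from this incorrect expression, so the error originates in Step 2.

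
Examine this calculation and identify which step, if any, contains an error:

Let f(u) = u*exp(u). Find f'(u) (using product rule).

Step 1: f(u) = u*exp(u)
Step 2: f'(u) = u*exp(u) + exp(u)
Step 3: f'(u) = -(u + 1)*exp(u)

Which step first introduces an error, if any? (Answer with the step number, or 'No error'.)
Step 3

Step 3 is incorrect due to a sign flip.
The step shows: -(u + 1)*exp(u)
The correct value should be: (u + 1)*exp(u)

Explanation: The sign of the whole expression was flipped: the term (u + 1)*exp(u) was incorrectly written as -(u + 1)*exp(u)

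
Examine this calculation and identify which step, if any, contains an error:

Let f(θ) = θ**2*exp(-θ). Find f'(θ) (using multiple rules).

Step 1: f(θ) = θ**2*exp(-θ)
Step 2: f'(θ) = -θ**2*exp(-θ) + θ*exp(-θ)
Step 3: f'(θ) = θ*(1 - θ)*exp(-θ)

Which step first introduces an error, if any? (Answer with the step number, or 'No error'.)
Step 2

Step 2 is incorrect due to a wrong coefficient.
The step shows: -θ**2*exp(-θ) + θ*exp(-θ)
The correct value should be: -θ**2*exp(-θ) + 2*θ*exp(-θ)

Explanation: The coefficient 2 was incorrectly written as 1: the term 2*θ*exp(-θ) was incorrectly written as θ*exp(-θ)
The later steps are derived from this incorrect expression, so the error originates in Step 2.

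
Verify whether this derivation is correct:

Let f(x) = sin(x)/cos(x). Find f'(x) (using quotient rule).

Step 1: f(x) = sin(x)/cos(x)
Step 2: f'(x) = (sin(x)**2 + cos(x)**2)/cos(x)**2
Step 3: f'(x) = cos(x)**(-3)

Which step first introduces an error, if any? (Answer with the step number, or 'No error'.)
Step 3

Step 3 is incorrect due to a wrong exponent.
The step shows: cos(x)**(-3)
The correct value should be: cos(x)**(-2)

Explanation: The exponent -2 on cos(x) was incorrectly written as -3: the term cos(x)**(-2) was incorrectly written as cos(x)**(-3)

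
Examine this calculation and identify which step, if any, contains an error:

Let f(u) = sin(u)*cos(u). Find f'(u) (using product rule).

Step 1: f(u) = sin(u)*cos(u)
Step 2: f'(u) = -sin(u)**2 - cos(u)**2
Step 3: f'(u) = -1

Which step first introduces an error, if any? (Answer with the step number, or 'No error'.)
Step 2

Step 2 is incorrect due to a sign flip.
The step shows: -sin(u)**2 - cos(u)**2
The correct value should be: -sin(u)**2 + cos(u)**2

Explanation: The sign of one term was flipped: the term cos(u)**2 was incorrectly written as -cos(u)**2
The later steps are derived from this incorrect expression, so the error originates in Step 2.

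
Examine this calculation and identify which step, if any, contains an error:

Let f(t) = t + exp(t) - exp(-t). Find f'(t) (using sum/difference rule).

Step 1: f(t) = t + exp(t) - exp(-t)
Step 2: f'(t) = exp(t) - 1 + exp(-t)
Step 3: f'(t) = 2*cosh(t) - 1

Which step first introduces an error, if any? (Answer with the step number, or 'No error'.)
Step 2

Step 2 is incorrect due to a sign flip.
The step shows: exp(t) - 1 + exp(-t)
The correct value should be: exp(t) + 1 + exp(-t)

Explanation: The sign of one term was flipped: the term 1 was incorrectly written as -1
The later steps are derived from this incorrect expression, so the error originates in Step 2.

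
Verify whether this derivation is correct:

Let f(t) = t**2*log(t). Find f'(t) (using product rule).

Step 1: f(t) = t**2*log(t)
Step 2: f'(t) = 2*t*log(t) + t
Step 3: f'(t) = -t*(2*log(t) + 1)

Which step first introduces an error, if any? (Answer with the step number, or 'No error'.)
Step 3

Step 3 is incorrect due to a sign flip.
The step shows: -t*(2*log(t) + 1)
The correct value should be: t*(2*log(t) + 1)

Explanation: The sign of the whole expression was flipped: the term t*(2*log(t) + 1) was incorrectly written as -t*(2*log(t) + 1)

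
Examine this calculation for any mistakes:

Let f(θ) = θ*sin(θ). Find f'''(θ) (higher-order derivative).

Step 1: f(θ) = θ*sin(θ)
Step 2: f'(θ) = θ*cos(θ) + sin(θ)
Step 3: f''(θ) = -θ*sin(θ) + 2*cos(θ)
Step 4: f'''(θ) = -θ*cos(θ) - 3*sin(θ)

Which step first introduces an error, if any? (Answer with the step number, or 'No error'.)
No error

All steps in this derivation are correct.
The final answer f'''(θ) = -θ*cos(θ) - 3*sin(θ) is valid.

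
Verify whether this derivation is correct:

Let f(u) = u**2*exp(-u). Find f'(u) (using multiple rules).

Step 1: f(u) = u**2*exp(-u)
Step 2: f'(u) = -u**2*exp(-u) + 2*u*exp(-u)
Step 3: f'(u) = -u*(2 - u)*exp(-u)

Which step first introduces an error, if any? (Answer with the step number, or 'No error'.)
Step 3

Step 3 is incorrect due to a sign flip.
The step shows: -u*(2 - u)*exp(-u)
The correct value should be: u*(2 - u)*exp(-u)

Explanation: The sign of the whole expression was flipped: the term u*(2 - u)*exp(-u) was incorrectly written as -u*(2 - u)*exp(-u)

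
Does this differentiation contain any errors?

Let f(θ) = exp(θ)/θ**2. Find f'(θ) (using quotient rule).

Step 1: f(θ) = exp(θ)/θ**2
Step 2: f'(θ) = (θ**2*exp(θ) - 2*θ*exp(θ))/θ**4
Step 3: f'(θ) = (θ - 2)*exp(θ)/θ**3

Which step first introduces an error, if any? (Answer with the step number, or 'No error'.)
No error

All steps in this derivation are correct.
The final answer f'(θ) = (θ - 2)*exp(θ)/θ**3 is valid.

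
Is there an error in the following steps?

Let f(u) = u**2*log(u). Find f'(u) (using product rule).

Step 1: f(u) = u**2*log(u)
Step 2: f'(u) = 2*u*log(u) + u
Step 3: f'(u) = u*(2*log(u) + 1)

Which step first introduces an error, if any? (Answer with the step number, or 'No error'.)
No error

All steps in this derivation are correct.
The final answer f'(u) = u*(2*log(u) + 1) is valid.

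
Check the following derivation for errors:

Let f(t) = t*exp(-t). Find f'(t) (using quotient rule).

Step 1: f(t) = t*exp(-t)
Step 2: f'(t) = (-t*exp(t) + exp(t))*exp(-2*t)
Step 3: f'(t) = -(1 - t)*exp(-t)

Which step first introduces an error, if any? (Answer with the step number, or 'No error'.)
Step 3

Step 3 is incorrect due to a sign flip.
The step shows: -(1 - t)*exp(-t)
The correct value should be: (1 - t)*exp(-t)

Explanation: The sign of the whole expression was flipped: the term (1 - t)*exp(-t) was incorrectly written as -(1 - t)*exp(-t)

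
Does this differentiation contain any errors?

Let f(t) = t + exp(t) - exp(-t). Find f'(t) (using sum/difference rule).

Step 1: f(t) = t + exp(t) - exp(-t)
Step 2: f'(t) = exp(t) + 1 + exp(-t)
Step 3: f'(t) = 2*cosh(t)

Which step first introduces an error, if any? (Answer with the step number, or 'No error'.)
Step 3

Step 3 is incorrect due to a dropped term.
The step shows: 2*cosh(t)
The correct value should be: 2*cosh(t) + 1

Explanation: A term was dropped: the term 1 was incorrectly omitted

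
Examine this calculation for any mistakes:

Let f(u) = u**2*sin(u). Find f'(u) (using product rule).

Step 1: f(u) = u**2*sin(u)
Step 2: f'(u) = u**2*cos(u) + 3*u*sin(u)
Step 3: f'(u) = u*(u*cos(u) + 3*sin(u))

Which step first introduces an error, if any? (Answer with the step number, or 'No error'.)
Step 2

Step 2 is incorrect due to a wrong coefficient.
The step shows: u**2*cos(u) + 3*u*sin(u)
The correct value should be: u**2*cos(u) + 2*u*sin(u)

Explanation: The coefficient 2 was incorrectly written as 3: the term 2*u*sin(u) was incorrectly written as 3*u*sin(u)
The later steps are derived from this incorrect expression, so the error originates in Step 2.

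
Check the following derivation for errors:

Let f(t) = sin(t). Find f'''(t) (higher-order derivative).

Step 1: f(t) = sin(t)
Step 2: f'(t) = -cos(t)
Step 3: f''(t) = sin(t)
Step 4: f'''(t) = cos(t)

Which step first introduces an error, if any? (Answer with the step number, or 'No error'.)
Step 2

Step 2 is incorrect due to a sign flip.
The step shows: -cos(t)
The correct value should be: cos(t)

Explanation: The sign of the whole expression was flipped: the term cos(t) was incorrectly written as -cos(t)
The later steps are derived from this incorrect expression, so the error originates in Step 2.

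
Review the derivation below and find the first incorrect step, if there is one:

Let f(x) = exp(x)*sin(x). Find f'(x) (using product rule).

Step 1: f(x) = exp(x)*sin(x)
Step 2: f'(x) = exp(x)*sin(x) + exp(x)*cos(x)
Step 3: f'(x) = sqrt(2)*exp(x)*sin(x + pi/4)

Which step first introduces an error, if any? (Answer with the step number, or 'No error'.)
No error

All steps in this derivation are correct.
The final answer f'(x) = sqrt(2)*exp(x)*sin(x + pi/4) is valid.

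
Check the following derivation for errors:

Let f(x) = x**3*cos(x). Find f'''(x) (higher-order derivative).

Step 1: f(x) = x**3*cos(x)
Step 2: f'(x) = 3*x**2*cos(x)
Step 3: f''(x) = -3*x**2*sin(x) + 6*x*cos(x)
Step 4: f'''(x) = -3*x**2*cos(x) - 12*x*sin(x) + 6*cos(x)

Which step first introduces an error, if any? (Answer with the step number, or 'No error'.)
Step 2

Step 2 is incorrect due to a dropped term.
The step shows: 3*x**2*cos(x)
The correct value should be: -x**3*sin(x) + 3*x**2*cos(x)

Explanation: A term was dropped: the term -x**3*sin(x) was incorrectly omitted
The later steps are derived from this incorrect expression, so the error originates in Step 2.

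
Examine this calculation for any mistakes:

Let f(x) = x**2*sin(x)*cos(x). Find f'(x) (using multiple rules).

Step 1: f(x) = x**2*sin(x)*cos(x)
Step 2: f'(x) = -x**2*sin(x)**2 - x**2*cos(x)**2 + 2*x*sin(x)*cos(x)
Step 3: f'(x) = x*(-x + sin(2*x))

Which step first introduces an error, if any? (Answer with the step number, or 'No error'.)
Step 2

Step 2 is incorrect due to a sign flip.
The step shows: -x**2*sin(x)**2 - x**2*cos(x)**2 + 2*x*sin(x)*cos(x)
The correct value should be: -x**2*sin(x)**2 + x**2*cos(x)**2 + 2*x*sin(x)*cos(x)

Explanation: The sign of one term was flipped: the term x**2*cos(x)**2 was incorrectly written as -x**2*cos(x)**2
The later steps are derived from this incorrect expression, so the error originates in Step 2.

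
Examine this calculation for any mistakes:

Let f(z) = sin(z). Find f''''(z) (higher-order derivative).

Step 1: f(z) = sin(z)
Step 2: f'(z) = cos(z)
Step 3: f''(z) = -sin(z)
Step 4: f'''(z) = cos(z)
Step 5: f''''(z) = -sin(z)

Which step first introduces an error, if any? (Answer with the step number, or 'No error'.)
Step 4

Step 4 is incorrect due to a sign flip.
The step shows: cos(z)
The correct value should be: -cos(z)

Explanation: The sign of the whole expression was flipped: the term -cos(z) was incorrectly written as cos(z)
The later steps are derived from this incorrect expression, so the error originates in Step 4.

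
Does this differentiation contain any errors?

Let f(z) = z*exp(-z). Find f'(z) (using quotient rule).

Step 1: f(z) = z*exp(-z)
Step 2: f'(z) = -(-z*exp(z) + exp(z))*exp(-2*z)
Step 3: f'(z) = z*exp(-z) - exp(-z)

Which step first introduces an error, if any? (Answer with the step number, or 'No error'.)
Step 2

Step 2 is incorrect due to a sign flip.
The step shows: -(-z*exp(z) + exp(z))*exp(-2*z)
The correct value should be: (-z*exp(z) + exp(z))*exp(-2*z)

Explanation: The sign of the whole expression was flipped: the term (-z*exp(z) + exp(z))*exp(-2*z) was incorrectly written as -(-z*exp(z) + exp(z))*exp(-2*z)
The later steps are derived from this incorrect expression, so the error originates in Step 2.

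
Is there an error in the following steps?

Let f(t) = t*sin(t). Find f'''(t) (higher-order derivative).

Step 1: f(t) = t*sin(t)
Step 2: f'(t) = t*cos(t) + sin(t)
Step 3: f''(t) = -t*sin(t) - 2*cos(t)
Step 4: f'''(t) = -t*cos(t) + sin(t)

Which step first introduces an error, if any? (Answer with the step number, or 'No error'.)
Step 3

Step 3 is incorrect due to a sign flip.
The step shows: -t*sin(t) - 2*cos(t)
The correct value should be: -t*sin(t) + 2*cos(t)

Explanation: The sign of one term was flipped: the term 2*cos(t) was incorrectly written as -2*cos(t)
The later steps are derived from this incorrect expression, so the error originates in Step 3.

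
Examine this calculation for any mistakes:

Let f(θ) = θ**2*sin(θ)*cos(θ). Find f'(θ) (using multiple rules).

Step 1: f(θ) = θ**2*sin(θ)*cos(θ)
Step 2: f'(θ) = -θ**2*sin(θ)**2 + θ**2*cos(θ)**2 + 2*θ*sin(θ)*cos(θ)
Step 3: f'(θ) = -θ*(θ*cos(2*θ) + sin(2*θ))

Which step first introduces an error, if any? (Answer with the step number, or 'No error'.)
Step 3

Step 3 is incorrect due to a sign flip.
The step shows: -θ*(θ*cos(2*θ) + sin(2*θ))
The correct value should be: θ*(θ*cos(2*θ) + sin(2*θ))

Explanation: The sign of the whole expression was flipped: the term θ*(θ*cos(2*θ) + sin(2*θ)) was incorrectly written as -θ*(θ*cos(2*θ) + sin(2*θ))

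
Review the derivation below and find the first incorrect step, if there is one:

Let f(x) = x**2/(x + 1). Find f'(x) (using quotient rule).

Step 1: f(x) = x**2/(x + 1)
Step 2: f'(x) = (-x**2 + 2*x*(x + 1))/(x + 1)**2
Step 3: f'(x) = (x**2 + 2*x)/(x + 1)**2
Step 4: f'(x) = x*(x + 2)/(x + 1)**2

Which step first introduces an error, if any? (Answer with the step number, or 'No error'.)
No error

All steps in this derivation are correct.
The final answer f'(x) = x*(x + 2)/(x + 1)**2 is valid.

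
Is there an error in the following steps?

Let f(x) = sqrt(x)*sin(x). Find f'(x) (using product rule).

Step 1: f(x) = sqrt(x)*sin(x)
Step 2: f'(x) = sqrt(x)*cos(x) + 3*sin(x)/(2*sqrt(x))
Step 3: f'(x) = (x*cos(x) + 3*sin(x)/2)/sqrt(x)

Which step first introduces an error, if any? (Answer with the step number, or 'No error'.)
Step 2

Step 2 is incorrect due to a wrong coefficient.
The step shows: sqrt(x)*cos(x) + 3*sin(x)/(2*sqrt(x))
The correct value should be: sqrt(x)*cos(x) + sin(x)/(2*sqrt(x))

Explanation: The coefficient 1/2 was incorrectly written as 3/2: the term sin(x)/(2*sqrt(x)) was incorrectly written as 3*sin(x)/(2*sqrt(x))
The later steps are derived from this incorrect expression, so the error originates in Step 2.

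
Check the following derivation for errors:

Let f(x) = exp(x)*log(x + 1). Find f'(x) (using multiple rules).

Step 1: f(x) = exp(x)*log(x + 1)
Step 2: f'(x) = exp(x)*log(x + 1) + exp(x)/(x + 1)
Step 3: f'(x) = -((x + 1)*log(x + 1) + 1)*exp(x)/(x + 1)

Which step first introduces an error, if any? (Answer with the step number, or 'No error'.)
Step 3

Step 3 is incorrect due to a sign flip.
The step shows: -((x + 1)*log(x + 1) + 1)*exp(x)/(x + 1)
The correct value should be: ((x + 1)*log(x + 1) + 1)*exp(x)/(x + 1)

Explanation: The sign of the whole expression was flipped: the term ((x + 1)*log(x + 1) + 1)*exp(x)/(x + 1) was incorrectly written as -((x + 1)*log(x + 1) + 1)*exp(x)/(x + 1)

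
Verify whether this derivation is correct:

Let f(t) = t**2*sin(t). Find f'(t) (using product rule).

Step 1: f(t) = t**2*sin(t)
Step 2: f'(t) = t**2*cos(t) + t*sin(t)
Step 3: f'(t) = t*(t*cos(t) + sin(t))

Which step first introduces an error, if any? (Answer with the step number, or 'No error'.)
Step 2

Step 2 is incorrect due to a wrong coefficient.
The step shows: t**2*cos(t) + t*sin(t)
The correct value should be: t**2*cos(t) + 2*t*sin(t)

Explanation: The coefficient 2 was incorrectly written as 1: the term 2*t*sin(t) was incorrectly written as t*sin(t)
The later steps are derived from this incorrect expression, so the error originates in Step 2.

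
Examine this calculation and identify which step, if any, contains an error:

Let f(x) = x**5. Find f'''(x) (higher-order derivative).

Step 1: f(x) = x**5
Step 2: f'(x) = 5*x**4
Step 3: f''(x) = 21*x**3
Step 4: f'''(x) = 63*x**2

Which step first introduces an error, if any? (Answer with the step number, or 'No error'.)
Step 3

Step 3 is incorrect due to a wrong coefficient.
The step shows: 21*x**3
The correct value should be: 20*x**3

Explanation: The coefficient 20 was incorrectly written as 21: the term 20*x**3 was incorrectly written as 21*x**3
The later steps are derived from this incorrect expression, so the error originates in Step 3.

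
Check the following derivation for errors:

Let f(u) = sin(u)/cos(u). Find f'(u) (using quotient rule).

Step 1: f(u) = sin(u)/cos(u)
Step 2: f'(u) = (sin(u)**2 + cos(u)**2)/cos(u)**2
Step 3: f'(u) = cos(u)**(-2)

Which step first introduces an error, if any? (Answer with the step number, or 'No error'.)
No error

All steps in this derivation are correct.
The final answer f'(u) = cos(u)**(-2) is valid.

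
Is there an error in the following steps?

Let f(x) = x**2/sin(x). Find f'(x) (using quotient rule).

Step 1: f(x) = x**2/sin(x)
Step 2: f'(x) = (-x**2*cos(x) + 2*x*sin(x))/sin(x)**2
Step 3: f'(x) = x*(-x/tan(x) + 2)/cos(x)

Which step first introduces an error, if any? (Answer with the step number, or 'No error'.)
Step 3

Step 3 is incorrect due to a wrong trig function.
The step shows: x*(-x/tan(x) + 2)/cos(x)
The correct value should be: x*(-x/tan(x) + 2)/sin(x)

Explanation: sin(x) was incorrectly written as cos(x): the term x*(-x/tan(x) + 2)/sin(x) was incorrectly written as x*(-x/tan(x) + 2)/cos(x)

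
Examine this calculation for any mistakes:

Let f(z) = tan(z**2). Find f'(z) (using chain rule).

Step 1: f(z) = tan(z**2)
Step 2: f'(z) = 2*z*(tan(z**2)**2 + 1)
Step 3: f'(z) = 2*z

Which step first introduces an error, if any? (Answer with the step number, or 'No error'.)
Step 3

Step 3 is incorrect due to a dropped term.
The step shows: 2*z
The correct value should be: 2*z*tan(z**2)**2 + 2*z

Explanation: A term was dropped: the term 2*z*tan(z**2)**2 was incorrectly omitted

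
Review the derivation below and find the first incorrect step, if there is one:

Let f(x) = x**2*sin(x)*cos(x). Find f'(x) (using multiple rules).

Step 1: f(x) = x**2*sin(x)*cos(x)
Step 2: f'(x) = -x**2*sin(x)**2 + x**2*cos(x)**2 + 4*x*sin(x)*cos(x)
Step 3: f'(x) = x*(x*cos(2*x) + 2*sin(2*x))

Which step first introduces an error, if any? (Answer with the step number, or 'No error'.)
Step 2

Step 2 is incorrect due to a wrong coefficient.
The step shows: -x**2*sin(x)**2 + x**2*cos(x)**2 + 4*x*sin(x)*cos(x)
The correct value should be: -x**2*sin(x)**2 + x**2*cos(x)**2 + 2*x*sin(x)*cos(x)

Explanation: The coefficient 2 was incorrectly written as 4: the term 2*x*sin(x)*cos(x) was incorrectly written as 4*x*sin(x)*cos(x)
The later steps are derived from this incorrect expression, so the error originates in Step 2.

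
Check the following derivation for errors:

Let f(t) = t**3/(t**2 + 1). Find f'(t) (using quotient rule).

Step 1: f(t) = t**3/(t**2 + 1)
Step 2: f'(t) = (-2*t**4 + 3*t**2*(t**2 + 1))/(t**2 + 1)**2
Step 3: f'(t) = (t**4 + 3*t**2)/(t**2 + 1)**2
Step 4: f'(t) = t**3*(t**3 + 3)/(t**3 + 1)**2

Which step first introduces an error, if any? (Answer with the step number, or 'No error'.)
Step 4

Step 4 is incorrect due to a wrong exponent.
The step shows: t**3*(t**3 + 3)/(t**3 + 1)**2
The correct value should be: t**2*(t**2 + 3)/(t**2 + 1)**2

Explanation: The exponent 2 on t was incorrectly written as 3: the term t**2*(t**2 + 3)/(t**2 + 1)**2 was incorrectly written as t**3*(t**3 + 3)/(t**3 + 1)**2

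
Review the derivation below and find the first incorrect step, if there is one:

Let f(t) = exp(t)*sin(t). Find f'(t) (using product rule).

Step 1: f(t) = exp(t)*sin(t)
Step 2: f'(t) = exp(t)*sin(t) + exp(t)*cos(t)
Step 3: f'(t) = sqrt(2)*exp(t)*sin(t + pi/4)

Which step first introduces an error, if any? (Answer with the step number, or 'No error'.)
No error

All steps in this derivation are correct.
The final answer f'(t) = sqrt(2)*exp(t)*sin(t + pi/4) is valid.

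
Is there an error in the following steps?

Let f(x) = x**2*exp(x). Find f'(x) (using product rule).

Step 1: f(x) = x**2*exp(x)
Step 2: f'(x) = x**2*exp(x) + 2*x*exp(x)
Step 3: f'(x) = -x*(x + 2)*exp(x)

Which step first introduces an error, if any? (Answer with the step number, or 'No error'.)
Step 3

Step 3 is incorrect due to a sign flip.
The step shows: -x*(x + 2)*exp(x)
The correct value should be: x*(x + 2)*exp(x)

Explanation: The sign of the whole expression was flipped: the term x*(x + 2)*exp(x) was incorrectly written as -x*(x + 2)*exp(x)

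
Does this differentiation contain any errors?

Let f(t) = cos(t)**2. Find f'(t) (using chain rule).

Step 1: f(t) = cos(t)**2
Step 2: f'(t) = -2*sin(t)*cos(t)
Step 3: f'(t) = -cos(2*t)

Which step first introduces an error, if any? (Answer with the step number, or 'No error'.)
Step 3

Step 3 is incorrect due to a wrong trig function.
The step shows: -cos(2*t)
The correct value should be: -sin(2*t)

Explanation: sin(2*t) was incorrectly written as cos(2*t): the term -sin(2*t) was incorrectly written as -cos(2*t)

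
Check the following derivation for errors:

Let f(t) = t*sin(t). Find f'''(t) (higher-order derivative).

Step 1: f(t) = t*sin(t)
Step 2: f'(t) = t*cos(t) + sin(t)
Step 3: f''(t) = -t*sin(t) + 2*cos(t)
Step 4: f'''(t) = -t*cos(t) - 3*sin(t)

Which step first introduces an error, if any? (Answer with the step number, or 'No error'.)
No error

All steps in this derivation are correct.
The final answer f'''(t) = -t*cos(t) - 3*sin(t) is valid.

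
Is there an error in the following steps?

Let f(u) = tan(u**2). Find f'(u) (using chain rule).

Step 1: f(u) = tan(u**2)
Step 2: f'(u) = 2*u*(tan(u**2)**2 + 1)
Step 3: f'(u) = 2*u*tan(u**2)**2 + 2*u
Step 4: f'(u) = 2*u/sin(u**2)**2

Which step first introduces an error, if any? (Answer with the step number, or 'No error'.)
Step 4

Step 4 is incorrect due to a wrong trig function.
The step shows: 2*u/sin(u**2)**2
The correct value should be: 2*u/cos(u**2)**2

Explanation: cos(u**2) was incorrectly written as sin(u**2): the term 2*u/cos(u**2)**2 was incorrectly written as 2*u/sin(u**2)**2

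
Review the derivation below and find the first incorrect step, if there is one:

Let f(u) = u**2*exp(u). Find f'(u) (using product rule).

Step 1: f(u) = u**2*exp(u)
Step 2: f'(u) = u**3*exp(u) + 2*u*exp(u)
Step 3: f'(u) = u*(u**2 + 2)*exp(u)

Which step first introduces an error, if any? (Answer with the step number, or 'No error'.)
Step 2

Step 2 is incorrect due to a wrong exponent.
The step shows: u**3*exp(u) + 2*u*exp(u)
The correct value should be: u**2*exp(u) + 2*u*exp(u)

Explanation: The exponent 2 on u was incorrectly written as 3: the term u**2*exp(u) was incorrectly written as u**3*exp(u)
The later steps are derived from this incorrect expression, so the error originates in Step 2.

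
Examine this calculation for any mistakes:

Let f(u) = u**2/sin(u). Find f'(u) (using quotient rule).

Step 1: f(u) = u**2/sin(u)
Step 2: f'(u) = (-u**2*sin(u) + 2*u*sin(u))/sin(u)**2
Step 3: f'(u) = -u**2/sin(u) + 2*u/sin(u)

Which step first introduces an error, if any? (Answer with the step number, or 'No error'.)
Step 2

Step 2 is incorrect due to a wrong trig function.
The step shows: (-u**2*sin(u) + 2*u*sin(u))/sin(u)**2
The correct value should be: (-u**2*cos(u) + 2*u*sin(u))/sin(u)**2

Explanation: cos(u) was incorrectly written as sin(u): the term (-u**2*cos(u) + 2*u*sin(u))/sin(u)**2 was incorrectly written as (-u**2*sin(u) + 2*u*sin(u))/sin(u)**2
The later steps are derived from this incorrect expression, so the error originates in Step 2.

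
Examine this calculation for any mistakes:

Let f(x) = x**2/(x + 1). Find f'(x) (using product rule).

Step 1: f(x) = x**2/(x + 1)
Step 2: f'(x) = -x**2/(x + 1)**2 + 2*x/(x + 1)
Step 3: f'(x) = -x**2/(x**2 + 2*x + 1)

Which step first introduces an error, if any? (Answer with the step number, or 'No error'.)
Step 3

Step 3 is incorrect due to a dropped term.
The step shows: -x**2/(x**2 + 2*x + 1)
The correct value should be: -x**2/(x**2 + 2*x + 1) + 2*x/(x + 1)

Explanation: A term was dropped: the term 2*x/(x + 1) was incorrectly omitted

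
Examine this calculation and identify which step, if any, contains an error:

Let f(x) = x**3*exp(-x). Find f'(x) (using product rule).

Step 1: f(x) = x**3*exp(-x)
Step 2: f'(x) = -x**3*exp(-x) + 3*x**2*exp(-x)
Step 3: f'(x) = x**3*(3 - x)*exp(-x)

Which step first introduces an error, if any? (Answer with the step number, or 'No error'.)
Step 3

Step 3 is incorrect due to a wrong exponent.
The step shows: x**3*(3 - x)*exp(-x)
The correct value should be: x**2*(3 - x)*exp(-x)

Explanation: The exponent 2 on x was incorrectly written as 3: the term x**2*(3 - x)*exp(-x) was incorrectly written as x**3*(3 - x)*exp(-x)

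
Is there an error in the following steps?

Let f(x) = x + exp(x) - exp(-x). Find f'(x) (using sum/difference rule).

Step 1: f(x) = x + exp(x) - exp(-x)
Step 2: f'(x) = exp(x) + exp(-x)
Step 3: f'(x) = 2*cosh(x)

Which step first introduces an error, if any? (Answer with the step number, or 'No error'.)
Step 2

Step 2 is incorrect due to a dropped term.
The step shows: exp(x) + exp(-x)
The correct value should be: exp(x) + 1 + exp(-x)

Explanation: A term was dropped: the term 1 was incorrectly omitted
The later steps are derived from this incorrect expression, so the error originates in Step 2.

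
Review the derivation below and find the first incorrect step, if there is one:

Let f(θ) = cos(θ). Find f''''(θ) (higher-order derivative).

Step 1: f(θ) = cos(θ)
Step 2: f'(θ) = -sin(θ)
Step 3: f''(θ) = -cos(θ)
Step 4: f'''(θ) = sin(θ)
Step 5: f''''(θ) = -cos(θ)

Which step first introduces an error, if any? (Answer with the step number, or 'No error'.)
Step 5

Step 5 is incorrect due to a sign flip.
The step shows: -cos(θ)
The correct value should be: cos(θ)

Explanation: The sign of the whole expression was flipped: the term cos(θ) was incorrectly written as -cos(θ)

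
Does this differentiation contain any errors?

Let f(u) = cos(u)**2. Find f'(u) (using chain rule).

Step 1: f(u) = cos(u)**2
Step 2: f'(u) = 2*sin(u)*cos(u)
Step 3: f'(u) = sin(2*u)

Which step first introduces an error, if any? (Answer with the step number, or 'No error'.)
Step 2

Step 2 is incorrect due to a sign flip.
The step shows: 2*sin(u)*cos(u)
The correct value should be: -2*sin(u)*cos(u)

Explanation: The sign of the whole expression was flipped: the term -2*sin(u)*cos(u) was incorrectly written as 2*sin(u)*cos(u)
The later steps are derived from this incorrect expression, so the error originates in Step 2.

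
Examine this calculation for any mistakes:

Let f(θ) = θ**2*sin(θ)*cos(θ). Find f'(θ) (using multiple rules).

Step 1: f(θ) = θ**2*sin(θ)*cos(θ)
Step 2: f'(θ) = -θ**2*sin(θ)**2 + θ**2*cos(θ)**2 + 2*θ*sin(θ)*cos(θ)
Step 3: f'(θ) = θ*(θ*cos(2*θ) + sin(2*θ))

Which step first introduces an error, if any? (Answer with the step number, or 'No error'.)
No error

All steps in this derivation are correct.
The final answer f'(θ) = θ*(θ*cos(2*θ) + sin(2*θ)) is valid.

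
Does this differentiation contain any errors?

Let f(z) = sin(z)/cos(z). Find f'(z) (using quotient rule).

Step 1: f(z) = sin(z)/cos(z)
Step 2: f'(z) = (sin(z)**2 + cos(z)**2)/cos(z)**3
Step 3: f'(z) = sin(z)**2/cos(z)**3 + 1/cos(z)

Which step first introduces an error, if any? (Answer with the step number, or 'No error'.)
Step 2

Step 2 is incorrect due to a wrong exponent.
The step shows: (sin(z)**2 + cos(z)**2)/cos(z)**3
The correct value should be: (sin(z)**2 + cos(z)**2)/cos(z)**2

Explanation: The exponent -2 on cos(z) was incorrectly written as -3: the term (sin(z)**2 + cos(z)**2)/cos(z)**2 was incorrectly written as (sin(z)**2 + cos(z)**2)/cos(z)**3
The later steps are derived from this incorrect expression, so the error originates in Step 2.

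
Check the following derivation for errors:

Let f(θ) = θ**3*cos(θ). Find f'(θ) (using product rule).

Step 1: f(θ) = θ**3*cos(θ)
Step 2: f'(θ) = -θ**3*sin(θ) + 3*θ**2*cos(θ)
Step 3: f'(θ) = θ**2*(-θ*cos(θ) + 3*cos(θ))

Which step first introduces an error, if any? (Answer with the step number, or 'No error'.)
Step 3

Step 3 is incorrect due to a wrong trig function.
The step shows: θ**2*(-θ*cos(θ) + 3*cos(θ))
The correct value should be: θ**2*(-θ*sin(θ) + 3*cos(θ))

Explanation: sin(θ) was incorrectly written as cos(θ): the term θ**2*(-θ*sin(θ) + 3*cos(θ)) was incorrectly written as θ**2*(-θ*cos(θ) + 3*cos(θ))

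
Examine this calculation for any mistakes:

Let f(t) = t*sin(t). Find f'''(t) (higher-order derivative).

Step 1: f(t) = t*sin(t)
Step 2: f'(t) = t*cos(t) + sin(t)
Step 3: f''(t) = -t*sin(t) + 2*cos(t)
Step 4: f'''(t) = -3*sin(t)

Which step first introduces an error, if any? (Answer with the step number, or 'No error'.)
Step 4

Step 4 is incorrect due to a dropped term.
The step shows: -3*sin(t)
The correct value should be: -t*cos(t) - 3*sin(t)

Explanation: A term was dropped: the term -t*cos(t) was incorrectly omitted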